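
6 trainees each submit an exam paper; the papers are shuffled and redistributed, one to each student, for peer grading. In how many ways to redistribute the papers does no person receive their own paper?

265

Recurrence: !6 = 5·(!5 + !4).
!6 = 5·(44 + 9) = 5·53 = 265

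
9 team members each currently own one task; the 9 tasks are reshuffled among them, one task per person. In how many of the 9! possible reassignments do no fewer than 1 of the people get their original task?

229384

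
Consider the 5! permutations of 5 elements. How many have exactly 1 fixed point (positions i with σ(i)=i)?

45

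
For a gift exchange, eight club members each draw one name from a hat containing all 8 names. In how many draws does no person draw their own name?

14833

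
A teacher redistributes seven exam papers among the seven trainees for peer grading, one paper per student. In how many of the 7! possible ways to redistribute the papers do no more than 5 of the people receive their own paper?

5039

# with exactly i fixed is C(7,i)·!(7-i); sum over i=0..5:
  i=0: C(7,0)·!7 = 1·1854 = 1854
  i=1: C(7,1)·!6 = 7·265 = 1855
  i=2: C(7,2)·!5 = 21·44 = 924
  i=3: C(7,3)·!4 = 35·9 = 315
  i=4: C(7,4)·!3 = 35·2 = 70
  i=5: C(7,5)·!2 = 21·1 = 21
Total = 5039.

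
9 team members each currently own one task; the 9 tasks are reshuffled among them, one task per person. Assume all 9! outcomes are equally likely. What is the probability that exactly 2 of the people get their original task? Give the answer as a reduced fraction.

Favorable outcomes: C(9,2)·!7 = 36·1854 = 66744.
Total outcomes: 9! = 362880.
Probability = 66744/362880 = 103/560.

103/560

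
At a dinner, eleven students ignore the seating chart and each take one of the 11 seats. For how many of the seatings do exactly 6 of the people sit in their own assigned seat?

20328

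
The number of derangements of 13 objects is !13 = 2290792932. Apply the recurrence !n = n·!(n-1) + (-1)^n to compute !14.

32071101049

!14 = 14·2290792932 + 1 = 32071101049.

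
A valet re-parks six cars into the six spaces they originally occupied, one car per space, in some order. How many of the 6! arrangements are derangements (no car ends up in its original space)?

265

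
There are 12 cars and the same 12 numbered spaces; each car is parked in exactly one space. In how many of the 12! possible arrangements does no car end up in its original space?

176214841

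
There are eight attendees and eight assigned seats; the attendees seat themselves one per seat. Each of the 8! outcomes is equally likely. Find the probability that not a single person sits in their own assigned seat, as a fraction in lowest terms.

2119/5760

Favorable outcomes: !8 = 14833.
Total outcomes: 8! = 40320.
Probability = 14833/40320 = 2119/5760.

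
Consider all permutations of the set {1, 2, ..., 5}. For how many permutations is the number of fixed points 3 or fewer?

Sum C(5,i)·!(5-i) for i = 0..3:
  i=0: C(5,0)·!5 = 1·44 = 44
  i=1: C(5,1)·!4 = 5·9 = 45
  i=2: C(5,2)·!3 = 10·2 = 20
  i=3: C(5,3)·!2 = 10·1 = 10
Total = 119.

119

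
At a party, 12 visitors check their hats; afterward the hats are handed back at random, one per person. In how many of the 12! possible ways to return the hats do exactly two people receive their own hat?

Pick the 2 fixed positions: C(12,2) = 66 ways.
The remaining 10 must be deranged: !10 = 1334961.
Total: 66 × 1334961 = 88107426.

88107426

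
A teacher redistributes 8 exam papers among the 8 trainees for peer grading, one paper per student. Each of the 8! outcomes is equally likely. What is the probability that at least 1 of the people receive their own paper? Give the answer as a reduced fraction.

3641/5760

Favorable outcomes: Σ_{i≥1} C(8,i)·!(8-i) = 8·1854 + 28·265 + 56·44 + 70·9 + 56·2 + 28·1 + 8·0 + 1·1 = 25487.
Total outcomes: 8! = 40320.
Probability = 25487/40320 = 3641/5760.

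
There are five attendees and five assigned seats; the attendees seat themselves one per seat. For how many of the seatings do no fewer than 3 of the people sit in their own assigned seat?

11

# with exactly i fixed is C(5,i)·!(5-i); sum over i=3..5:
  i=3: C(5,3)·!2 = 10·1 = 10
  i=4: C(5,4)·!1 = 5·0 = 0
  i=5: C(5,5)·!0 = 1·1 = 1
Total = 11.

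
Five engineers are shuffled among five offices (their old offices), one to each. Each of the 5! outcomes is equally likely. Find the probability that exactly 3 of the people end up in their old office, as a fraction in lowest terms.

Favorable outcomes: C(5,3)·!2 = 10·1 = 10.
Total outcomes: 5! = 120.
Probability = 10/120 = 1/12.

1/12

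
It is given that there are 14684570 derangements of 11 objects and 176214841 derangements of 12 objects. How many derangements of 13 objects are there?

!13 = (13-1)·(!12 + !11) = 12·(176214841 + 14684570) = 12·190899411 = 2290792932.

2290792932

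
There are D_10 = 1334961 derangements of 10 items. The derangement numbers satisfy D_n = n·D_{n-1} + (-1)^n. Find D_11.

D_11 = 11·1334961 - 1 = 14684570.

14684570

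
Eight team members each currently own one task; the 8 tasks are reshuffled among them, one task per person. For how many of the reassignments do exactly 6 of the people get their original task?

28

Choose which 6 of the 8 are fixed: C(8,6) = 28.
The other 2 form a derangement: !2 = 1.
Total: 28 × 1 = 28.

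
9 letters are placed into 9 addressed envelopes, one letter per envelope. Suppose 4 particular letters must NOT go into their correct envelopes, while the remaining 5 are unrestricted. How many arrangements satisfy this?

229080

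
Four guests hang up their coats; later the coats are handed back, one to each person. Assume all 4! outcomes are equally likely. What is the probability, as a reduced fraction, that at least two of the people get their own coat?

7/24

Favorable outcomes: Σ_{i≥2} C(4,i)·!(4-i) = 6·1 + 4·0 + 1·1 = 7.
Total outcomes: 4! = 24.
Probability = 7/24 = 7/24.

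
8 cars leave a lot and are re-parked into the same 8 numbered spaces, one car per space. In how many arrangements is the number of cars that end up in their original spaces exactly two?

Choose which 2 of the 8 are fixed: C(8,2) = 28.
The other 6 form a derangement: !6 = 265.
Total: 28 × 265 = 7420.

7420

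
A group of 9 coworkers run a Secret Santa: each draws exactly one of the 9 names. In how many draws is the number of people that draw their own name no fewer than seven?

37

# with exactly i fixed is C(9,i)·!(9-i); sum over i=7..9:
  i=7: C(9,7)·!2 = 36·1 = 36
  i=8: C(9,8)·!1 = 9·0 = 0
  i=9: C(9,9)·!0 = 1·1 = 1
Total = 37.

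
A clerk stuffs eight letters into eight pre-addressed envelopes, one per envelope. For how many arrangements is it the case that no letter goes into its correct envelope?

14833

Recurrence: !8 = 7·(!7 + !6).
!8 = 7·(1854 + 265) = 7·2119 = 14833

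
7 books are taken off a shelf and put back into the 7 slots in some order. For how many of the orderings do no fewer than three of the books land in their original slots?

Sum C(7,i)·!(7-i) for i = 3..7:
  i=3: C(7,3)·!4 = 35·9 = 315
  i=4: C(7,4)·!3 = 35·2 = 70
  i=5: C(7,5)·!2 = 21·1 = 21
  i=6: C(7,6)·!1 = 7·0 = 0
  i=7: C(7,7)·!0 = 1·1 = 1
Total = 407.

407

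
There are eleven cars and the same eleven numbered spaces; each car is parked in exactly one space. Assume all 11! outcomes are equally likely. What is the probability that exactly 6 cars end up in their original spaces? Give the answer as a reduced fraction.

Favorable outcomes: C(11,6)·!5 = 462·44 = 20328.
Total outcomes: 11! = 39916800.
Probability = 20328/39916800 = 11/21600.

11/21600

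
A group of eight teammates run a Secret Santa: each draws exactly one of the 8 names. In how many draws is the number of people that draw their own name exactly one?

Choose which one of the 8 is fixed: C(8,1) = 8.
The remaining 7 must be deranged: !7 = 1854.
Total: 8 × 1854 = 14832.

14832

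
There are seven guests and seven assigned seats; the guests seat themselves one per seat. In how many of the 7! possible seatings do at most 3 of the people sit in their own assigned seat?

Sum C(7,i)·!(7-i) for i = 0..3:
  i=0: C(7,0)·!7 = 1·1854 = 1854
  i=1: C(7,1)·!6 = 7·265 = 1855
  i=2: C(7,2)·!5 = 21·44 = 924
  i=3: C(7,3)·!4 = 35·9 = 315
Total = 4948.

4948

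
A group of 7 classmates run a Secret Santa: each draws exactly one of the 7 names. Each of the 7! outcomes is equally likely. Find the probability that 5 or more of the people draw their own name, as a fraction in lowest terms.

Favorable outcomes: Σ_{i≥5} C(7,i)·!(7-i) = 21·1 + 7·0 + 1·1 = 22.
Total outcomes: 7! = 5040.
Probability = 22/5040 = 11/2520.

11/2520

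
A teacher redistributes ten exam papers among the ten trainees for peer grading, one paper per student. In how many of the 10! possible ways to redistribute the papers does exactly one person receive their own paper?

1334960

Pick the single fixed position: C(10,1) = 10 ways.
The remaining 9 must be deranged: !9 = 133496.
Total: 10 × 133496 = 1334960.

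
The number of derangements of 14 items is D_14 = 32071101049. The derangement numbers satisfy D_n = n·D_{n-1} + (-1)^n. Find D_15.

D_15 = 15·32071101049 - 1 = 481066515734.

481066515734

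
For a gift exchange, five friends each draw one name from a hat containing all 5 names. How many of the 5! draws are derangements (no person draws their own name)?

Recurrence: !5 = 4·(!4 + !3).
!5 = 4·(9 + 2) = 4·11 = 44

44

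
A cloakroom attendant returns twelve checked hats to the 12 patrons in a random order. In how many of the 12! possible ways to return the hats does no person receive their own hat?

Recurrence: !12 = 11·(!11 + !10).
!12 = 11·(14684570 + 1334961) = 11·16019531 = 176214841

176214841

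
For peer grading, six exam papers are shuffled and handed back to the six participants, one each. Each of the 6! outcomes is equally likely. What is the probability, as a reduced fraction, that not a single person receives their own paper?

Favorable outcomes: !6 = 265.
Total outcomes: 6! = 720.
Probability = 265/720 = 53/144.

53/144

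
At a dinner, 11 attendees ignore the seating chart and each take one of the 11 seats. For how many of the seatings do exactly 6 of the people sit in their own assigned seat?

20328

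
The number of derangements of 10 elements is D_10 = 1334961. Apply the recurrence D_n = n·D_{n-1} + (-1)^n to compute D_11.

D_11 = 11·1334961 - 1 = 14684570.

14684570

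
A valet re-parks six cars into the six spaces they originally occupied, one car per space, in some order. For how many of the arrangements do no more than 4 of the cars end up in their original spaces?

719

Sum C(6,i)·!(6-i) for i = 0..4:
  i=0: C(6,0)·!6 = 1·265 = 265
  i=1: C(6,1)·!5 = 6·44 = 264
  i=2: C(6,2)·!4 = 15·9 = 135
  i=3: C(6,3)·!3 = 20·2 = 40
  i=4: C(6,4)·!2 = 15·1 = 15
Total = 719.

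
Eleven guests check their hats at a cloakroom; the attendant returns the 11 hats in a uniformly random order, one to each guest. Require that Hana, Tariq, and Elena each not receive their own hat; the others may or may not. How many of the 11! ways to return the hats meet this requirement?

Inclusion-exclusion on the 3 forbidden self-matches:
Σ_{j=0}^{3} (-1)^j C(3,j)(11-j)!
= C(3,0)·11! - C(3,1)·10! + C(3,2)·9! - C(3,3)·8!
= 39916800 - 10886400 + 1088640 - 40320
= 30078720

30078720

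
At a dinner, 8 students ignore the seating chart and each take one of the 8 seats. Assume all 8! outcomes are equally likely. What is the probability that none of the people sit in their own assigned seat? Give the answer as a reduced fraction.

2119/5760

Favorable outcomes: !8 = 14833.
Total outcomes: 8! = 40320.
Probability = 14833/40320 = 2119/5760.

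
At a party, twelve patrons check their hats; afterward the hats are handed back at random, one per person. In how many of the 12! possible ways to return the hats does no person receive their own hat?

176214841

The subfactorial !12 = [12!/e] (nearest integer).
12! = 479001600, and 479001600/e ≈ 176214840.93, so !12 = 176214841.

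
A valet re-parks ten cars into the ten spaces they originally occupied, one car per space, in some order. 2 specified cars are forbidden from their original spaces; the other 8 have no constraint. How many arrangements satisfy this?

2943360

Inclusion-exclusion on the 2 forbidden self-matches:
Σ_{j=0}^{2} (-1)^j C(2,j)(10-j)!
= C(2,0)·10! - C(2,1)·9! + C(2,2)·8!
= 3628800 - 725760 + 40320
= 2943360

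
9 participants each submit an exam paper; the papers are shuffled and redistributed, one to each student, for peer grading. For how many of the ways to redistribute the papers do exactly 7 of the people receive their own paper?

36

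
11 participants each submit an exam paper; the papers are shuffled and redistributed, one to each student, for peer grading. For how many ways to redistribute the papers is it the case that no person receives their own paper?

The subfactorial !11 = [11!/e] (nearest integer).
11! = 39916800, and 39916800/e ≈ 14684570.08, so !11 = 14684570.

14684570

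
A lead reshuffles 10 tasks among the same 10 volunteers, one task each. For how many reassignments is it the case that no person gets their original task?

1334961

The number of derangements of 10 is !10 = Σ_{k=0}^{10} (-1)^k·10!/k!
= 10! - 10!/1! + 10!/2! - 10!/3! + 10!/4! - 10!/5! + 10!/6! - 10!/7! + 10!/8! - 10!/9! + 10!/10!
= 3628800 - 3628800 + 1814400 - 604800 + 151200 - 30240 + 5040 - 720 + 90 - 10 + 1
= 1334961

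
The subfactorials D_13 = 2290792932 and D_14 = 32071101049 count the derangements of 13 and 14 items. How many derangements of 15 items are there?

D_15 = (15-1)·(D_14 + D_13) = 14·(32071101049 + 2290792932) = 14·34361893981 = 481066515734.

481066515734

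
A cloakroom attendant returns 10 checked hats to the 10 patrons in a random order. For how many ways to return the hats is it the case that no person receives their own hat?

1334961

!10 is the nearest integer to 10!/e.
10! = 3628800, and 3628800/e ≈ 1334960.92, so !10 = 1334961.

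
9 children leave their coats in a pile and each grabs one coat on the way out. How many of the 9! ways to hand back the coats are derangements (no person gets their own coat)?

The number of derangements of 9 is !9 = Σ_{k=0}^{9} (-1)^k·9!/k!
= 9! - 9!/1! + 9!/2! - 9!/3! + 9!/4! - 9!/5! + 9!/6! - 9!/7! + 9!/8! - 9!/9!
= 362880 - 362880 + 181440 - 60480 + 15120 - 3024 + 504 - 72 + 9 - 1
= 133496

133496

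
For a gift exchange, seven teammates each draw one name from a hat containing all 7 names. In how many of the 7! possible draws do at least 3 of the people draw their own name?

Sum C(7,i)·!(7-i) for i = 3..7:
  i=3: C(7,3)·!4 = 35·9 = 315
  i=4: C(7,4)·!3 = 35·2 = 70
  i=5: C(7,5)·!2 = 21·1 = 21
  i=6: C(7,6)·!1 = 7·0 = 0
  i=7: C(7,7)·!0 = 1·1 = 1
Total = 407.

407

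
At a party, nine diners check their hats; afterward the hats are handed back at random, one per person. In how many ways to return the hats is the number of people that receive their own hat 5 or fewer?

362675

Sum C(9,i)·!(9-i) for i = 0..5:
  i=0: C(9,0)·!9 = 1·133496 = 133496
  i=1: C(9,1)·!8 = 9·14833 = 133497
  i=2: C(9,2)·!7 = 36·1854 = 66744
  i=3: C(9,3)·!6 = 84·265 = 22260
  i=4: C(9,4)·!5 = 126·44 = 5544
  i=5: C(9,5)·!4 = 126·9 = 1134
Total = 362675.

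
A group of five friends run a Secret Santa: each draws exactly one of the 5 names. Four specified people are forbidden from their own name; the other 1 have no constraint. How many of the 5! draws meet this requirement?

Inclusion-exclusion on the 4 forbidden self-matches:
Σ_{j=0}^{4} (-1)^j C(4,j)(5-j)!
= C(4,0)·5! - C(4,1)·4! + C(4,2)·3! - C(4,3)·2! + C(4,4)·1!
= 120 - 96 + 36 - 8 + 1
= 53

53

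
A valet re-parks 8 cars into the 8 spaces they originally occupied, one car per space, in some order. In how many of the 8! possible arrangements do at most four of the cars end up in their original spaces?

40179

# with exactly i fixed is C(8,i)·!(8-i); sum over i=0..4:
  i=0: C(8,0)·!8 = 1·14833 = 14833
  i=1: C(8,1)·!7 = 8·1854 = 14832
  i=2: C(8,2)·!6 = 28·265 = 7420
  i=3: C(8,3)·!5 = 56·44 = 2464
  i=4: C(8,4)·!4 = 70·9 = 630
Total = 40179.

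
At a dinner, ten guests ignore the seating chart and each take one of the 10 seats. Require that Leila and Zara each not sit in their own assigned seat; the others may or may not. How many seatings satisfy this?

2943360

Inclusion-exclusion on the 2 forbidden self-matches:
Σ_{j=0}^{2} (-1)^j C(2,j)(10-j)!
= C(2,0)·10! - C(2,1)·9! + C(2,2)·8!
= 3628800 - 725760 + 40320
= 2943360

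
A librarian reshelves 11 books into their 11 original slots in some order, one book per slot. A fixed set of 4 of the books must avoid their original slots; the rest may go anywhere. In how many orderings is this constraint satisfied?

27422640

Let A_j be the event that the j-th constrained one is fixed. By inclusion-exclusion over the 4 events:
Σ_{j=0}^{4} (-1)^j C(4,j)(11-j)!
= C(4,0)·11! - C(4,1)·10! + C(4,2)·9! - C(4,3)·8! + C(4,4)·7!
= 39916800 - 14515200 + 2177280 - 161280 + 5040
= 27422640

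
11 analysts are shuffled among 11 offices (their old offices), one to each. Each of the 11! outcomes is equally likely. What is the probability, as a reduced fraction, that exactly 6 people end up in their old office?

Favorable outcomes: C(11,6)·!5 = 462·44 = 20328.
Total outcomes: 11! = 39916800.
Probability = 20328/39916800 = 11/21600.

11/21600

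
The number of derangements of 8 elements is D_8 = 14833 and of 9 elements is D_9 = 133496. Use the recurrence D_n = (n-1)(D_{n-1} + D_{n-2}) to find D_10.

1334961

D_10 = (10-1)·(D_9 + D_8) = 9·(133496 + 14833) = 9·148329 = 1334961.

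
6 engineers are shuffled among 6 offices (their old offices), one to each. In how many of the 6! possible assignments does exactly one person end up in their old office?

264

Pick the single fixed position: C(6,1) = 6 ways.
The remaining 5 must be deranged: !5 = 44.
Total: 6 × 44 = 264.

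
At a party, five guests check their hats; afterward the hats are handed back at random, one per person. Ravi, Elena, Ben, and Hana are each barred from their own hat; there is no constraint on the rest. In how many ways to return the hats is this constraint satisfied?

53

Inclusion-exclusion on the 4 forbidden self-matches:
Σ_{j=0}^{4} (-1)^j C(4,j)(5-j)!
= C(4,0)·5! - C(4,1)·4! + C(4,2)·3! - C(4,3)·2! + C(4,4)·1!
= 120 - 96 + 36 - 8 + 1
= 53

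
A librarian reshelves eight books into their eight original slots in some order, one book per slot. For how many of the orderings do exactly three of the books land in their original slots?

2464

Choose which 3 of the 8 are fixed: C(8,3) = 56.
The other 5 form a derangement: !5 = 44.
Total: 56 × 44 = 2464.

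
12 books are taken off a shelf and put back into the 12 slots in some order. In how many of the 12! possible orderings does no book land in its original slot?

176214841

!12 is the nearest integer to 12!/e.
12! = 479001600, and 479001600/e ≈ 176214840.93, so !12 = 176214841.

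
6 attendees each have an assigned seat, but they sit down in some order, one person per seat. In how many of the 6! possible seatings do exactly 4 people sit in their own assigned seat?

15

Pick the 4 fixed positions: C(6,4) = 15 ways.
The remaining 2 must be deranged: !2 = 1.
Total: 15 × 1 = 15.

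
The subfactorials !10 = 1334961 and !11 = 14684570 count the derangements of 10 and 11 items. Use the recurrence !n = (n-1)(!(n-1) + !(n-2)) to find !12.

!12 = (12-1)·(!11 + !10) = 11·(14684570 + 1334961) = 11·16019531 = 176214841.

176214841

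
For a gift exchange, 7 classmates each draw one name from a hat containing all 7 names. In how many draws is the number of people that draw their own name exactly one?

1855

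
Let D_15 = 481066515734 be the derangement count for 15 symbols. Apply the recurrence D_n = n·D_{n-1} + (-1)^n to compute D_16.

D_16 = 16·481066515734 + 1 = 7697064251745.

7697064251745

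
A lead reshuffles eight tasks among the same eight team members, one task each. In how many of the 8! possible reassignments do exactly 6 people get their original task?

28

Pick the 6 fixed positions: C(8,6) = 28 ways.
The other 2 form a derangement: !2 = 1.
Total: 28 × 1 = 28.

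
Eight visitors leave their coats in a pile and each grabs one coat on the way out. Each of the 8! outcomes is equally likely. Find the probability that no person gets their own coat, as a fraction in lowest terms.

2119/5760

Favorable outcomes: !8 = 14833.
Total outcomes: 8! = 40320.
Probability = 14833/40320 = 2119/5760.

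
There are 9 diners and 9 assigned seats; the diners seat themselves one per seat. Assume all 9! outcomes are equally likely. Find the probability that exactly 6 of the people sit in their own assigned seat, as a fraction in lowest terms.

1/2160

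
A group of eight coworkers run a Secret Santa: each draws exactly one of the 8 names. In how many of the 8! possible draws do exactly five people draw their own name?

Choose which 5 of the 8 are fixed: C(8,5) = 56.
The remaining 3 must be deranged: !3 = 2.
Total: 56 × 2 = 112.

112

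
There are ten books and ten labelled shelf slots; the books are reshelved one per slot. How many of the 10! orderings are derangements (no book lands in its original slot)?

Use !n = (n-1)(!(n-1) + !(n-2)).
!10 = 9·(133496 + 14833) = 9·148329 = 1334961

1334961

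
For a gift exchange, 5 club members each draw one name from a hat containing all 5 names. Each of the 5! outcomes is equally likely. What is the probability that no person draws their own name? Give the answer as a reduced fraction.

11/30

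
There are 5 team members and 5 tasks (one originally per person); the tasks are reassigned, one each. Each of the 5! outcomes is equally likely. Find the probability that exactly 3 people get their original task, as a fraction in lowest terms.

1/12

Favorable outcomes: C(5,3)·!2 = 10·1 = 10.
Total outcomes: 5! = 120.
Probability = 10/120 = 1/12.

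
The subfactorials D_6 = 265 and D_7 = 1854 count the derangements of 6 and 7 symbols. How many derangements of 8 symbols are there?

14833

D_8 = (8-1)·(D_7 + D_6) = 7·(1854 + 265) = 7·2119 = 14833.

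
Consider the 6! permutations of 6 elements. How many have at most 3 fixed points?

Sum C(6,i)·!(6-i) for i = 0..3:
  i=0: C(6,0)·!6 = 1·265 = 265
  i=1: C(6,1)·!5 = 6·44 = 264
  i=2: C(6,2)·!4 = 15·9 = 135
  i=3: C(6,3)·!3 = 20·2 = 40
Total = 704.

704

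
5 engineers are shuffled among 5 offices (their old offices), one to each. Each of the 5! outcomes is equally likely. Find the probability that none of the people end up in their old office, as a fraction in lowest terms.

Favorable outcomes: !5 = 44.
Total outcomes: 5! = 120.
Probability = 44/120 = 11/30.

11/30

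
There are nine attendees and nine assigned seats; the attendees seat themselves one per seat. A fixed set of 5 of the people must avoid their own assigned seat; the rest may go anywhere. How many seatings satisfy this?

Let A_j be the event that the j-th constrained one is fixed. By inclusion-exclusion over the 5 events:
Σ_{j=0}^{5} (-1)^j C(5,j)(9-j)!
= C(5,0)·9! - C(5,1)·8! + C(5,2)·7! - C(5,3)·6! + C(5,4)·5! - C(5,5)·4!
= 362880 - 201600 + 50400 - 7200 + 600 - 24
= 205056

205056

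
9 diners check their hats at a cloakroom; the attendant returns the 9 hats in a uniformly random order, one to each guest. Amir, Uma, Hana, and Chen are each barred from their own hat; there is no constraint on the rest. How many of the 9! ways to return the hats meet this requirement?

Inclusion-exclusion on the 4 forbidden self-matches:
Σ_{j=0}^{4} (-1)^j C(4,j)(9-j)!
= C(4,0)·9! - C(4,1)·8! + C(4,2)·7! - C(4,3)·6! + C(4,4)·5!
= 362880 - 161280 + 30240 - 2880 + 120
= 229080

229080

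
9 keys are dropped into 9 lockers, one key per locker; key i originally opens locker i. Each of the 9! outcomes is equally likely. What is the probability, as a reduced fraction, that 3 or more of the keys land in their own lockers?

29143/362880

Favorable outcomes: Σ_{i≥3} C(9,i)·!(9-i) = 84·265 + 126·44 + 126·9 + 84·2 + 36·1 + 9·0 + 1·1 = 29143.
Total outcomes: 9! = 362880.
Probability = 29143/362880 = 29143/362880.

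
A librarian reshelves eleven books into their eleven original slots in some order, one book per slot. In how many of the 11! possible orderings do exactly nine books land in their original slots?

Pick the 9 fixed positions: C(11,9) = 55 ways.
The other 2 form a derangement: !2 = 1.
Total: 55 × 1 = 55.

55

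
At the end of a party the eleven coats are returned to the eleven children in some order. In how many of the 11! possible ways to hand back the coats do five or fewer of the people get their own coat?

# with exactly i fixed is C(11,i)·!(11-i); sum over i=0..5:
  i=0: C(11,0)·!11 = 1·14684570 = 14684570
  i=1: C(11,1)·!10 = 11·1334961 = 14684571
  i=2: C(11,2)·!9 = 55·133496 = 7342280
  i=3: C(11,3)·!8 = 165·14833 = 2447445
  i=4: C(11,4)·!7 = 330·1854 = 611820
  i=5: C(11,5)·!6 = 462·265 = 122430
Total = 39893116.

39893116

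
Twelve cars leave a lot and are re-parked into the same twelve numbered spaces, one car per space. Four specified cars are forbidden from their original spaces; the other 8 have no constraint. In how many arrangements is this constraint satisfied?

339696000

Inclusion-exclusion on the 4 forbidden self-matches:
Σ_{j=0}^{4} (-1)^j C(4,j)(12-j)!
= C(4,0)·12! - C(4,1)·11! + C(4,2)·10! - C(4,3)·9! + C(4,4)·8!
= 479001600 - 159667200 + 21772800 - 1451520 + 40320
= 339696000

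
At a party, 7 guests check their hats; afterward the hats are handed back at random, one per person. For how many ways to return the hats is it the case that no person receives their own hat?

1854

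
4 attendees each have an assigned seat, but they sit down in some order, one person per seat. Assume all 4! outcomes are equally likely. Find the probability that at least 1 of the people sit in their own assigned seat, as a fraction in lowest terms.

5/8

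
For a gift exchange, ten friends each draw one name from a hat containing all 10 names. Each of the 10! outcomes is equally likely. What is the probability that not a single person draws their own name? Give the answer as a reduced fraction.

16481/44800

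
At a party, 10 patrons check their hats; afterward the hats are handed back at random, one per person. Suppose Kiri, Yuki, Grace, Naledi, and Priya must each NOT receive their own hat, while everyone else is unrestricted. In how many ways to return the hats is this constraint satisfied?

Let A_j be the event that the j-th constrained one is fixed. By inclusion-exclusion over the 5 events:
Σ_{j=0}^{5} (-1)^j C(5,j)(10-j)!
= C(5,0)·10! - C(5,1)·9! + C(5,2)·8! - C(5,3)·7! + C(5,4)·6! - C(5,5)·5!
= 3628800 - 1814400 + 403200 - 50400 + 3600 - 120
= 2170680

2170680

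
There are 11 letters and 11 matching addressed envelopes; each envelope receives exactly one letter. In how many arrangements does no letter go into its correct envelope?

The number of derangements of 11 is !11 = Σ_{k=0}^{11} (-1)^k·11!/k!
= 11! - 11!/1! + 11!/2! - 11!/3! + 11!/4! - 11!/5! + 11!/6! - 11!/7! + 11!/8! - 11!/9! + 11!/10! - 11!/11!
= 39916800 - 39916800 + 19958400 - 6652800 + 1663200 - 332640 + 55440 - 7920 + 990 - 110 + 11 - 1
= 14684570

14684570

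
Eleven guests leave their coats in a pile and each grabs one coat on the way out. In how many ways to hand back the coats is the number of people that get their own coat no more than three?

Sum C(11,i)·!(11-i) for i = 0..3:
  i=0: C(11,0)·!11 = 1·14684570 = 14684570
  i=1: C(11,1)·!10 = 11·1334961 = 14684571
  i=2: C(11,2)·!9 = 55·133496 = 7342280
  i=3: C(11,3)·!8 = 165·14833 = 2447445
Total = 39158866.

39158866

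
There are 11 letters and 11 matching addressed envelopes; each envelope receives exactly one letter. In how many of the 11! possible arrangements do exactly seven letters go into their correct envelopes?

2970

Pick the 7 fixed positions: C(11,7) = 330 ways.
The other 4 form a derangement: !4 = 9.
Total: 330 × 9 = 2970.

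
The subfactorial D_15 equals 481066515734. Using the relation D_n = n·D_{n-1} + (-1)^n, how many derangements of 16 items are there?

7697064251745

D_16 = 16·481066515734 + 1 = 7697064251745.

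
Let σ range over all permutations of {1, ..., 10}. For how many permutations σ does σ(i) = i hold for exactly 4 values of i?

55650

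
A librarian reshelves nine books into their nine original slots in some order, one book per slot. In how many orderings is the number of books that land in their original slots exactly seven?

36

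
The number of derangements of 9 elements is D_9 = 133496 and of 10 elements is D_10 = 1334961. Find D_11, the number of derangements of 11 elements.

D_11 = (11-1)·(D_10 + D_9) = 10·(1334961 + 133496) = 10·1468457 = 14684570.

14684570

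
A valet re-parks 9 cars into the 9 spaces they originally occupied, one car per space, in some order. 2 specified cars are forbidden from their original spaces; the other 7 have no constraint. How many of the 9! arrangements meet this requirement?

287280

Let A_j be the event that the j-th constrained one is fixed. By inclusion-exclusion over the 2 events:
Σ_{j=0}^{2} (-1)^j C(2,j)(9-j)!
= C(2,0)·9! - C(2,1)·8! + C(2,2)·7!
= 362880 - 80640 + 5040
= 287280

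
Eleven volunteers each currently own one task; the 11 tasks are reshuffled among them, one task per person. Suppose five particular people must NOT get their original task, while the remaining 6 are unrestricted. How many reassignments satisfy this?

25022880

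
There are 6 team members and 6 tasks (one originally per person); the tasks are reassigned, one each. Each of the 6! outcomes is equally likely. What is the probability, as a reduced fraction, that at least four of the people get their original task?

Favorable outcomes: Σ_{i≥4} C(6,i)·!(6-i) = 15·1 + 6·0 + 1·1 = 16.
Total outcomes: 6! = 720.
Probability = 16/720 = 1/45.

1/45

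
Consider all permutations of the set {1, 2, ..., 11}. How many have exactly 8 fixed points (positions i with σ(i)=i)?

330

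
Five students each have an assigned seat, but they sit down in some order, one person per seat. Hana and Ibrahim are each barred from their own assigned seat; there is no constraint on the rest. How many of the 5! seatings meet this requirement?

Inclusion-exclusion on the 2 forbidden self-matches:
Σ_{j=0}^{2} (-1)^j C(2,j)(5-j)!
= C(2,0)·5! - C(2,1)·4! + C(2,2)·3!
= 120 - 48 + 6
= 78

78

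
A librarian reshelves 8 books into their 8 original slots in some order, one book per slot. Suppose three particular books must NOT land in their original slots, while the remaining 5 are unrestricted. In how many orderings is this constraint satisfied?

27240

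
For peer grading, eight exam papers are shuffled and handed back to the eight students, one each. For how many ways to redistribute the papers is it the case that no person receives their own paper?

Recurrence: !8 = 8·!7 + (-1)^8.
!8 = 8·1854 + 1 = 14833

14833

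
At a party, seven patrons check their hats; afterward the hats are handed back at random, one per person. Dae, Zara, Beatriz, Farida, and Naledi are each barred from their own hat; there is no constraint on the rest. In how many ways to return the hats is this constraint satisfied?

2428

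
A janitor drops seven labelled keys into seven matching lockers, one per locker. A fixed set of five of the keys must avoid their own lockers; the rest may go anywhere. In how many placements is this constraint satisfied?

Let A_j be the event that the j-th constrained one is fixed. By inclusion-exclusion over the 5 events:
Σ_{j=0}^{5} (-1)^j C(5,j)(7-j)!
= C(5,0)·7! - C(5,1)·6! + C(5,2)·5! - C(5,3)·4! + C(5,4)·3! - C(5,5)·2!
= 5040 - 3600 + 1200 - 240 + 30 - 2
= 2428

2428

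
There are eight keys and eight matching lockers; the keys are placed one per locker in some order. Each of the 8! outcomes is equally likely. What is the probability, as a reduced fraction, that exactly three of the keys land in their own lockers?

11/180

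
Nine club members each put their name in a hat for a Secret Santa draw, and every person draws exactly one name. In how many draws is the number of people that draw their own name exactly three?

22260

Pick the 3 fixed positions: C(9,3) = 84 ways.
The remaining 6 must be deranged: !6 = 265.
Total: 84 × 265 = 22260.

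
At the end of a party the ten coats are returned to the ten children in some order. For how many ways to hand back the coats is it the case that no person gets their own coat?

1334961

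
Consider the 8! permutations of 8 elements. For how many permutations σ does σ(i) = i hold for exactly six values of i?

28

Pick the 6 fixed positions: C(8,6) = 28 ways.
The remaining 2 must be deranged: !2 = 1.
Total: 28 × 1 = 28.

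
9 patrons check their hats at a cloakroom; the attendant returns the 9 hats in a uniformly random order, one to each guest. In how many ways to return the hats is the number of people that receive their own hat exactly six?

Pick the 6 fixed positions: C(9,6) = 84 ways.
The other 3 form a derangement: !3 = 2.
Total: 84 × 2 = 168.

168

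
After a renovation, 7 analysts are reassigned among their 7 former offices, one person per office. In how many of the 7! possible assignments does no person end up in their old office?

The subfactorial !7 = [7!/e] (nearest integer).
7! = 5040, and 5040/e ≈ 1854.11, so !7 = 1854.

1854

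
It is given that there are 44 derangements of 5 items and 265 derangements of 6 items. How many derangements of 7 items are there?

1854

D_7 = (7-1)·(D_6 + D_5) = 6·(265 + 44) = 6·309 = 1854.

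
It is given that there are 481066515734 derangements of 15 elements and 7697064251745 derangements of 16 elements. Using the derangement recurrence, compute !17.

130850092279664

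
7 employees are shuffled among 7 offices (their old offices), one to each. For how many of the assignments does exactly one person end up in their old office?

Pick the single fixed position: C(7,1) = 7 ways.
The remaining 6 must be deranged: !6 = 265.
Total: 7 × 265 = 1855.

1855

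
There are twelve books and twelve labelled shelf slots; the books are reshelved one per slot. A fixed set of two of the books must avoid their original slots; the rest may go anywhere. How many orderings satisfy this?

402796800

Inclusion-exclusion on the 2 forbidden self-matches:
Σ_{j=0}^{2} (-1)^j C(2,j)(12-j)!
= C(2,0)·12! - C(2,1)·11! + C(2,2)·10!
= 479001600 - 79833600 + 3628800
= 402796800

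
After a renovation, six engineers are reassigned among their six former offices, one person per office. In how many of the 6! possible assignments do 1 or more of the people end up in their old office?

455

# with exactly i fixed is C(6,i)·!(6-i); sum over i=1..6:
  i=1: C(6,1)·!5 = 6·44 = 264
  i=2: C(6,2)·!4 = 15·9 = 135
  i=3: C(6,3)·!3 = 20·2 = 40
  i=4: C(6,4)·!2 = 15·1 = 15
  i=5: C(6,5)·!1 = 6·0 = 0
  i=6: C(6,6)·!0 = 1·1 = 1
Total = 455.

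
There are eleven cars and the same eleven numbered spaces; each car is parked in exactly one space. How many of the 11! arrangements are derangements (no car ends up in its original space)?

14684570

!11 = 11! · Σ_{k=0}^{11} (-1)^k/k!
= 11! - 11!/1! + 11!/2! - 11!/3! + 11!/4! - 11!/5! + 11!/6! - 11!/7! + 11!/8! - 11!/9! + 11!/10! - 11!/11!
= 39916800 - 39916800 + 19958400 - 6652800 + 1663200 - 332640 + 55440 - 7920 + 990 - 110 + 11 - 1
= 14684570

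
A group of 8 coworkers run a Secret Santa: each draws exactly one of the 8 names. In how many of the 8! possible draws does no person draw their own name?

!8 is the nearest integer to 8!/e.
8! = 40320, and 40320/e ≈ 14832.90, so !8 = 14833.

14833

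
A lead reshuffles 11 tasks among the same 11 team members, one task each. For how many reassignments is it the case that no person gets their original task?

14684570

!11 is the nearest integer to 11!/e.
11! = 39916800, and 39916800/e ≈ 14684570.08, so !11 = 14684570.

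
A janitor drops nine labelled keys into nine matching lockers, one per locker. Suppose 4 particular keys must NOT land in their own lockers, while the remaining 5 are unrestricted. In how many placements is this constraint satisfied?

Let A_j be the event that the j-th constrained one is fixed. By inclusion-exclusion over the 4 events:
Σ_{j=0}^{4} (-1)^j C(4,j)(9-j)!
= C(4,0)·9! - C(4,1)·8! + C(4,2)·7! - C(4,3)·6! + C(4,4)·5!
= 362880 - 161280 + 30240 - 2880 + 120
= 229080

229080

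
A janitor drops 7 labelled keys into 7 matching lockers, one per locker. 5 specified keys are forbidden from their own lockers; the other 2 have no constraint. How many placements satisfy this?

2428

Inclusion-exclusion on the 5 forbidden self-matches:
Σ_{j=0}^{5} (-1)^j C(5,j)(7-j)!
= C(5,0)·7! - C(5,1)·6! + C(5,2)·5! - C(5,3)·4! + C(5,4)·3! - C(5,5)·2!
= 5040 - 3600 + 1200 - 240 + 30 - 2
= 2428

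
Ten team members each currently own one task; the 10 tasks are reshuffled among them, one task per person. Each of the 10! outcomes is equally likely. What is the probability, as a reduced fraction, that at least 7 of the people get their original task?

143/1814400

Favorable outcomes: Σ_{i≥7} C(10,i)·!(10-i) = 120·2 + 45·1 + 10·0 + 1·1 = 286.
Total outcomes: 10! = 3628800.
Probability = 286/3628800 = 143/1814400.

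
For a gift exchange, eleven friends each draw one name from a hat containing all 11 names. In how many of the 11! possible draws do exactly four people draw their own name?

Choose which 4 of the 11 are fixed: C(11,4) = 330.
The other 7 form a derangement: !7 = 1854.
Total: 330 × 1854 = 611820.

611820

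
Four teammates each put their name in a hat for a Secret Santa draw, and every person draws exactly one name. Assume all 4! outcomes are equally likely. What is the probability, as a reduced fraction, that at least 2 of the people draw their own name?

7/24

Favorable outcomes: Σ_{i≥2} C(4,i)·!(4-i) = 6·1 + 4·0 + 1·1 = 7.
Total outcomes: 4! = 24.
Probability = 7/24 = 7/24.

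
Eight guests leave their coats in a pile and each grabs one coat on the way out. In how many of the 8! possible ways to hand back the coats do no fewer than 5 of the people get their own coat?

Sum C(8,i)·!(8-i) for i = 5..8:
  i=5: C(8,5)·!3 = 56·2 = 112
  i=6: C(8,6)·!2 = 28·1 = 28
  i=7: C(8,7)·!1 = 8·0 = 0
  i=8: C(8,8)·!0 = 1·1 = 1
Total = 141.

141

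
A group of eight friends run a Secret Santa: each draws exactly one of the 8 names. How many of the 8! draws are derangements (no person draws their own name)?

14833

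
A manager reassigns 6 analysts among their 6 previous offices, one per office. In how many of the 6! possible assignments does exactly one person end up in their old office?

Pick the single fixed position: C(6,1) = 6 ways.
The remaining 5 must be deranged: !5 = 44.
Total: 6 × 44 = 264.

264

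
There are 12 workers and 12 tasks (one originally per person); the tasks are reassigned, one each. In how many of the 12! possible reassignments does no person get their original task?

176214841

Use !n = n·!(n-1) + (-1)^n.
!12 = 12·14684570 + 1 = 176214841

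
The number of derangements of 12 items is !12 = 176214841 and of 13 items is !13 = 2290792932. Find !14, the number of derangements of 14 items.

32071101049

!14 = (14-1)·(!13 + !12) = 13·(2290792932 + 176214841) = 13·2467007773 = 32071101049.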